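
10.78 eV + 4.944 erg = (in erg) 4.944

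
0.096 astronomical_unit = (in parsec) 4.654e-07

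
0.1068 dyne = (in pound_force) 2.401e-07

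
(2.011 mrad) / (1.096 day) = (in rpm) 2.028e-07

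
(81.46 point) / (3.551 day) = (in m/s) 9.367e-08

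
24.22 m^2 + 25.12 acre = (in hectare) 10.17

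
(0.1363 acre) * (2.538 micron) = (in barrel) 0.008805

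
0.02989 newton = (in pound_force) 0.00672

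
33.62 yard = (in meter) 30.74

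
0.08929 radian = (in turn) 0.01421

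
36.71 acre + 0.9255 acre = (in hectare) 15.23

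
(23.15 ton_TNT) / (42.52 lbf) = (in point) 1.452e+12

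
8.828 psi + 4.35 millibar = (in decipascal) 6.13e+05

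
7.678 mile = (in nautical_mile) 6.672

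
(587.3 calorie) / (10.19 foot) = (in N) 791.2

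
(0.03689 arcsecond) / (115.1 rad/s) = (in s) 1.554e-09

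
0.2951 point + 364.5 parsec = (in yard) 1.23e+19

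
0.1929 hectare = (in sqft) 2.076e+04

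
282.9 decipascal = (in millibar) 0.2829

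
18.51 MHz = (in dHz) 1.851e+08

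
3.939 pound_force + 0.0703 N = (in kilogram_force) 1.794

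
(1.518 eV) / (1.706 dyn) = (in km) 1.426e-17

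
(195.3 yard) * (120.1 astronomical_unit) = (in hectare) 3.209e+11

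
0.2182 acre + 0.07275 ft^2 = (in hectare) 0.0883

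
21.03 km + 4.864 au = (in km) 7.276e+08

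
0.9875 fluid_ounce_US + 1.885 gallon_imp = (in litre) 8.599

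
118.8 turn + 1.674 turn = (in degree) 4.337e+04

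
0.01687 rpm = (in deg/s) 0.1012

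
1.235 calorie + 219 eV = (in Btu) 0.004898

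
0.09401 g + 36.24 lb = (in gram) 1.644e+04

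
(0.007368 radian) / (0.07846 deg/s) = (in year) 1.706e-07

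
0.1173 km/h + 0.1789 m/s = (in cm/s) 21.15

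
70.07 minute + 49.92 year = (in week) 2603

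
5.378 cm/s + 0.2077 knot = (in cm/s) 16.06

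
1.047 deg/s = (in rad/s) 0.01827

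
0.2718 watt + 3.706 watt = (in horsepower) 0.005334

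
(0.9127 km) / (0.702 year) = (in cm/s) 0.004123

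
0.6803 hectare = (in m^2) 6803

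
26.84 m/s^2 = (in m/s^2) 26.84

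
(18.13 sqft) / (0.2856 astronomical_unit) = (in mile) 2.45e-14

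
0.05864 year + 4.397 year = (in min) 2.342e+06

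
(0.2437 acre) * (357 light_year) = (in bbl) 2.095e+22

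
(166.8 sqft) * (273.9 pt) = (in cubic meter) 1.497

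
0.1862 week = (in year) 0.003571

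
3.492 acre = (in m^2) 1.413e+04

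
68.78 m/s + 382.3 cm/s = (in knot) 141.1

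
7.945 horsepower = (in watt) 5925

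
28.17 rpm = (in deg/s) 169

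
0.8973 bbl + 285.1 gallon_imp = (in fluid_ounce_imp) 5.064e+04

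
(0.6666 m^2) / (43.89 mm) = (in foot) 49.83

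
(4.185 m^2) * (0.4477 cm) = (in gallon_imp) 4.121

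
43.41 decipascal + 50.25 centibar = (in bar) 0.5025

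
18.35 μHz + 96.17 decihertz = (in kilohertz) 0.009617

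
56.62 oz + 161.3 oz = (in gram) 6178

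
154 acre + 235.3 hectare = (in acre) 735.4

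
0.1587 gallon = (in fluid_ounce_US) 20.31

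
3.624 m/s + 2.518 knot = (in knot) 9.562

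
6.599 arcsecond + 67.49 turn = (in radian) 424.1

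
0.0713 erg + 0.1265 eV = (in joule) 7.13e-09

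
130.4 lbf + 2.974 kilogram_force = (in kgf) 62.12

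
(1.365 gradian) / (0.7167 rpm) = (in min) 0.004761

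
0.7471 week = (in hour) 125.5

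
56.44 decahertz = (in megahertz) 0.0005644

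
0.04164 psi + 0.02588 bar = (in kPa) 2.875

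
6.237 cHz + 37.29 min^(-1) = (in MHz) 6.839e-07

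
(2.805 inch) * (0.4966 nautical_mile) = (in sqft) 705.3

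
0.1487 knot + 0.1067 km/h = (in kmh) 0.3821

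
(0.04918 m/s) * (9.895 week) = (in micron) 2.943e+11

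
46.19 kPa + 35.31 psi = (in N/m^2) 2.896e+05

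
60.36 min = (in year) 0.0001148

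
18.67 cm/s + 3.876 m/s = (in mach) 0.01193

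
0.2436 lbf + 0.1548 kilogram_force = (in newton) 2.602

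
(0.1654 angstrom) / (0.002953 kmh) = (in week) 3.334e-14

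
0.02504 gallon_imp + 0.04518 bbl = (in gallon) 1.928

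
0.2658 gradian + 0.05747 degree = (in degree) 0.2967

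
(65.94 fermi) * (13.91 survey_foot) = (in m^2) 2.796e-13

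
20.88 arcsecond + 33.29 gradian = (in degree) 29.97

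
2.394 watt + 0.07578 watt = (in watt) 2.47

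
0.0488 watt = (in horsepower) 6.544e-05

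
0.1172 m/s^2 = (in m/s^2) 0.1172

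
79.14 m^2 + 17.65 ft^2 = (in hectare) 0.008078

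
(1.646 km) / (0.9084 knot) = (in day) 0.04077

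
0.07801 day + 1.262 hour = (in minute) 188.1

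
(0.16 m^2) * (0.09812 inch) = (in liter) 0.3988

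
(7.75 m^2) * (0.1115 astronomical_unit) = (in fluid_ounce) 4.371e+15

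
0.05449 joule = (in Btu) 5.165e-05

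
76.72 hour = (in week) 0.4567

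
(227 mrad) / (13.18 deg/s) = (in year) 3.129e-08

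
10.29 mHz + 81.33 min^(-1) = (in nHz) 1.366e+09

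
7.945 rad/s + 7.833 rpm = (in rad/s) 8.765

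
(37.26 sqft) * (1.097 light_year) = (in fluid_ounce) 1.215e+21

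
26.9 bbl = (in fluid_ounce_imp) 1.505e+05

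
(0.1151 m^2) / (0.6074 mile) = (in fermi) 1.177e+11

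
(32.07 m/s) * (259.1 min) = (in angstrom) 4.986e+15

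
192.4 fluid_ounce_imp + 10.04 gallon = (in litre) 43.47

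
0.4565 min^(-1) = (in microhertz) 7608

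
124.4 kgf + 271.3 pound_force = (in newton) 2427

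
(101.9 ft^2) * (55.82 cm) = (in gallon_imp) 1162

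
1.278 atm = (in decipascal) 1.295e+06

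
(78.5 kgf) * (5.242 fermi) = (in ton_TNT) 9.645e-22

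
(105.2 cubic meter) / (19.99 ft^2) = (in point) 1.606e+05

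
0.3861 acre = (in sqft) 1.682e+04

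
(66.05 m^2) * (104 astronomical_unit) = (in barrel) 6.464e+15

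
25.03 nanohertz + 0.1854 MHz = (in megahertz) 0.1854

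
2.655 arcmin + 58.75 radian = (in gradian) 3740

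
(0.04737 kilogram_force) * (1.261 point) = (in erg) 2067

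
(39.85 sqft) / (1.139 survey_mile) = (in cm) 0.202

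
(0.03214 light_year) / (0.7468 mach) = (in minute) 1.993e+10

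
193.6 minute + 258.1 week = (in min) 2.602e+06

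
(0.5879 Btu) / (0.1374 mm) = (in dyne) 4.514e+11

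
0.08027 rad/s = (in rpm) 0.7665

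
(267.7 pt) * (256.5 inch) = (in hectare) 6.153e-05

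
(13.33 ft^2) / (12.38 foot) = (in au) 2.194e-12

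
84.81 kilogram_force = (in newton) 831.7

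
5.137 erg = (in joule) 5.137e-07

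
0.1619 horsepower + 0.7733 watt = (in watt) 121.5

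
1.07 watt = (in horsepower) 0.001435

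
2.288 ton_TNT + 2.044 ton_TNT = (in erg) 1.813e+17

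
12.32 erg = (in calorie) 2.945e-07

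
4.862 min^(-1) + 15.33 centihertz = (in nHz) 2.343e+08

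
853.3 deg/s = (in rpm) 142.2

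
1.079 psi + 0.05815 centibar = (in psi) 1.087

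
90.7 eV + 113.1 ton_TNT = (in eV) 2.954e+30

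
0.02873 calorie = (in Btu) 0.0001139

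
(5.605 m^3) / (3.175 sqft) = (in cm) 1900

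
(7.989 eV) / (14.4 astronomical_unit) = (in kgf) 6.059e-32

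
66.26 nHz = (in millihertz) 6.626e-05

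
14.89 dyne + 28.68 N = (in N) 28.68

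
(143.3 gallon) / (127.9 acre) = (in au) 7.006e-18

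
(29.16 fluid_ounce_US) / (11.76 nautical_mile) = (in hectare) 3.96e-12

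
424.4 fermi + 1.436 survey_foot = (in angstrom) 4.377e+09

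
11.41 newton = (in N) 11.41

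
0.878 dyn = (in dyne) 0.878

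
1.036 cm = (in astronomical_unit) 6.925e-14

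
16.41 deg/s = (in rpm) 2.735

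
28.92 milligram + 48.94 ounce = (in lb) 3.059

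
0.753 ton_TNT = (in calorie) 7.53e+08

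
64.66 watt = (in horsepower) 0.08671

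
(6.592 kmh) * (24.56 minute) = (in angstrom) 2.698e+13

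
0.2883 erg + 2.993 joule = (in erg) 2.993e+07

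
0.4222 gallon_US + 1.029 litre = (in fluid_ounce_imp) 92.46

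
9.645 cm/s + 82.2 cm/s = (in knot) 1.785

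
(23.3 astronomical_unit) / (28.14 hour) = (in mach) 1.011e+05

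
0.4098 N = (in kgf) 0.04179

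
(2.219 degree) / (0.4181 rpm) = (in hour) 0.0002457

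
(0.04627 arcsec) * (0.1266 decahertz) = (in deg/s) 1.627e-05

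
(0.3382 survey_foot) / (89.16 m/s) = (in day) 1.338e-08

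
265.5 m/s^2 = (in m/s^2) 265.5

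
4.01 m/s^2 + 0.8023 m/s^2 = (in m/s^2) 4.812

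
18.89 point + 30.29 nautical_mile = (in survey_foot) 1.84e+05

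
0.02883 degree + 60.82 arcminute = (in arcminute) 62.55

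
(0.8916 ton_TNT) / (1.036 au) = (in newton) 0.02407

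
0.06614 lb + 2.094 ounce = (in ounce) 3.152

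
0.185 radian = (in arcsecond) 3.816e+04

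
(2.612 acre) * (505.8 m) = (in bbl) 3.363e+07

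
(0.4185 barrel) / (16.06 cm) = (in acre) 0.0001024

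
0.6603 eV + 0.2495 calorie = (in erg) 1.044e+07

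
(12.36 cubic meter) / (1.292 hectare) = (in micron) 956.7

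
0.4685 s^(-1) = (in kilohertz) 0.0004685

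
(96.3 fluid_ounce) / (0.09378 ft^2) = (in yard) 0.3575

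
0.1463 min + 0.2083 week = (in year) 0.003995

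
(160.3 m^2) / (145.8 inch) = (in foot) 142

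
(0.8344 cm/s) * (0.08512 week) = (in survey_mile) 0.2669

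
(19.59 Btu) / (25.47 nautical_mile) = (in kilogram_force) 0.04468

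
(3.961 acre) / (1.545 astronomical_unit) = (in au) 4.636e-19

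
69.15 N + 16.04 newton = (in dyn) 8.519e+06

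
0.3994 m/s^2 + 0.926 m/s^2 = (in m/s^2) 1.325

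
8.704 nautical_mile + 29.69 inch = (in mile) 10.02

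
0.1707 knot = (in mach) 0.0002579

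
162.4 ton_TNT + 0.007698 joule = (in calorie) 1.624e+11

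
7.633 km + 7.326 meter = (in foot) 2.507e+04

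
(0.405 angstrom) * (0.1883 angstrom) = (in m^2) 7.626e-22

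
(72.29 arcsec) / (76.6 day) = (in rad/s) 5.296e-11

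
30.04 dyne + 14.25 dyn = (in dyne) 44.29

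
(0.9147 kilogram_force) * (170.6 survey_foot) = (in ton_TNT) 1.115e-07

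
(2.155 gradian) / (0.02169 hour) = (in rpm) 0.00414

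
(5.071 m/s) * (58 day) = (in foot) 8.337e+07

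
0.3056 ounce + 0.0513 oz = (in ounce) 0.3569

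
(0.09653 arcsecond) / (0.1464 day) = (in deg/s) 2.12e-09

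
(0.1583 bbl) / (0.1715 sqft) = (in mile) 0.0009815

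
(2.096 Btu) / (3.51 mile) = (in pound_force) 0.08801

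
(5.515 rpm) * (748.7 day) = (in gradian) 2.378e+09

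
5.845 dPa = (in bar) 5.845e-06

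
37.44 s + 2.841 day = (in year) 0.007785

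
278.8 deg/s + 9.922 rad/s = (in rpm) 141.2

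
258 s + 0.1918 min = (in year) 8.546e-06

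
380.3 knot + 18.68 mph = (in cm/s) 2.04e+04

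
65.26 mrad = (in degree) 3.739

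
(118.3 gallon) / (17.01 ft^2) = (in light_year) 2.995e-17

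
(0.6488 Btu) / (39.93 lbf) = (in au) 2.576e-11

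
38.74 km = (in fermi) 3.874e+19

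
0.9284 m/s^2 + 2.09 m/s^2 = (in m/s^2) 3.018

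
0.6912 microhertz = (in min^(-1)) 4.147e-05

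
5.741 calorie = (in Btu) 0.02277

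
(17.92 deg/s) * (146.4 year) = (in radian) 1.444e+09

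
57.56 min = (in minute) 57.56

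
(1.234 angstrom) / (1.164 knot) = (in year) 6.535e-18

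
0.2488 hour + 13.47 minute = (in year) 5.403e-05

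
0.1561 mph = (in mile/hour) 0.1561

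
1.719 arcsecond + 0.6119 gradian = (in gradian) 0.6124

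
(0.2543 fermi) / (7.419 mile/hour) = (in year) 2.431e-24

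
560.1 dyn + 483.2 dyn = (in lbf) 0.002345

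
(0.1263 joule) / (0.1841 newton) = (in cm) 68.6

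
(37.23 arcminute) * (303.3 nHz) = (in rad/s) 3.285e-09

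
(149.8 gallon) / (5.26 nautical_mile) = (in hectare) 5.821e-09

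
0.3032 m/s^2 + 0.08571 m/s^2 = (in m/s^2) 0.3889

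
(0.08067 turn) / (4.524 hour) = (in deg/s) 0.001783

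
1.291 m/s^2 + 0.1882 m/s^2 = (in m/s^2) 1.479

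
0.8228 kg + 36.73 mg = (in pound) 1.814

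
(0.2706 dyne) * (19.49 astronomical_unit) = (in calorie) 1.886e+06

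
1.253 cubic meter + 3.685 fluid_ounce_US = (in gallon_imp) 275.6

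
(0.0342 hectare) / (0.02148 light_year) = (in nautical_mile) 9.087e-16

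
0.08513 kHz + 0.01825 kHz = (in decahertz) 10.34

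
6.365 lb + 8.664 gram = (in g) 2896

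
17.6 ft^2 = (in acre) 0.000404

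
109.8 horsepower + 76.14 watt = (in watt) 8.195e+04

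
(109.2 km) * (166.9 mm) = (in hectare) 1.823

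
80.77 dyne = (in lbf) 0.0001816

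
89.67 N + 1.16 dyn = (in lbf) 20.16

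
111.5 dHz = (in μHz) 1.115e+07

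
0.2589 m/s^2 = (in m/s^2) 0.2589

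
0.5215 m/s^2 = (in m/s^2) 0.5215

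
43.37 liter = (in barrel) 0.2728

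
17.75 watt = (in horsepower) 0.0238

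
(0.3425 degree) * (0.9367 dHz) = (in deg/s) 0.03208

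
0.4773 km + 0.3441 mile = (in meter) 1031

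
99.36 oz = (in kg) 2.817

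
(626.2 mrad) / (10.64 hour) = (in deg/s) 0.0009367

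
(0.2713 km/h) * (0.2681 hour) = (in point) 2.062e+05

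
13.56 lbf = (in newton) 60.32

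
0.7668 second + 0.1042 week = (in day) 0.7294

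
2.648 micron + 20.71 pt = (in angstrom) 7.309e+07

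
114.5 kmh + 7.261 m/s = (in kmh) 140.6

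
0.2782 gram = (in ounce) 0.009813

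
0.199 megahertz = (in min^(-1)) 1.194e+07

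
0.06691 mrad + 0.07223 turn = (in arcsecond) 9.362e+04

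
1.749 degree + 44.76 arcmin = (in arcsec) 8982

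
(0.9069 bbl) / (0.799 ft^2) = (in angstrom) 1.942e+10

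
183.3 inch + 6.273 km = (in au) 4.196e-08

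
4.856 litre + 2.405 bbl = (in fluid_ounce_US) 1.309e+04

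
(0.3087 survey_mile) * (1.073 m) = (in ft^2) 5738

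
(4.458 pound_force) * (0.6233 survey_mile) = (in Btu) 18.85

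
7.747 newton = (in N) 7.747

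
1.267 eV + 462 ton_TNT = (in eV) 1.206e+31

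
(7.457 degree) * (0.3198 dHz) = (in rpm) 0.03975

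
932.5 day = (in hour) 2.238e+04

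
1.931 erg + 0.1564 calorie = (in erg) 6.544e+06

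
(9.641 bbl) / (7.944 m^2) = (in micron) 1.93e+05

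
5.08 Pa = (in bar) 5.08e-05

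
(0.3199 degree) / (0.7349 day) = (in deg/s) 5.038e-06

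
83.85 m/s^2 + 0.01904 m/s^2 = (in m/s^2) 83.87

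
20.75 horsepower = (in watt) 1.547e+04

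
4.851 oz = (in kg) 0.1375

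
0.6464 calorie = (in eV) 1.688e+19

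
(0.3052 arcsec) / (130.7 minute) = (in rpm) 1.802e-09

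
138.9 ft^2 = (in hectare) 0.00129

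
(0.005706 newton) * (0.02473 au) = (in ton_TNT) 0.005045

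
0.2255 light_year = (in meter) 2.133e+15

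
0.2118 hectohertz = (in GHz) 2.118e-08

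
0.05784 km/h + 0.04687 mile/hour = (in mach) 0.0001087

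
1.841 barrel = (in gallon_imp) 64.38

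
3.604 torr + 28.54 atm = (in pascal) 2.892e+06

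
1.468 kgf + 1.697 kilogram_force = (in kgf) 3.165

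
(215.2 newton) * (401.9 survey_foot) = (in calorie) 6301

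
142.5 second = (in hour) 0.03958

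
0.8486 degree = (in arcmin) 50.92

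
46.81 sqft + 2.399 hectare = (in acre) 5.929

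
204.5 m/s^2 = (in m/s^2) 204.5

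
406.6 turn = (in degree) 1.464e+05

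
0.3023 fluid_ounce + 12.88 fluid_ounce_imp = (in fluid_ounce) 12.68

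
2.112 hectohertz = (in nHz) 2.112e+11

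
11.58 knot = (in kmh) 21.45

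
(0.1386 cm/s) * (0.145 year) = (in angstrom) 6.338e+13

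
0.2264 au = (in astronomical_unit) 0.2264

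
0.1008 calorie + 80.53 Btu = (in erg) 8.496e+11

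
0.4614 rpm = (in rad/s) 0.04832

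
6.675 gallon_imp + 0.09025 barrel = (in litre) 44.69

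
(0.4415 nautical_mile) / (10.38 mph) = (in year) 5.588e-06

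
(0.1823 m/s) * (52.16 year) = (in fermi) 2.999e+23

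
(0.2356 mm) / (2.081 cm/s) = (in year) 3.59e-10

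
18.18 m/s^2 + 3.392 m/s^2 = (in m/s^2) 21.57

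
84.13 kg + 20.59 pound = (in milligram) 9.347e+07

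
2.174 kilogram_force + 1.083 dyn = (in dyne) 2.132e+06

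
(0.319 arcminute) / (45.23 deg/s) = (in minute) 1.959e-06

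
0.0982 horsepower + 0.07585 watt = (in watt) 73.3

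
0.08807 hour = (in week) 0.0005242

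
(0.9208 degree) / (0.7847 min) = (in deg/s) 0.01956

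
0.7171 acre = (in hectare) 0.2902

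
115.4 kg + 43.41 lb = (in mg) 1.351e+08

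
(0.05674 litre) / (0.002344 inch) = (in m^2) 0.953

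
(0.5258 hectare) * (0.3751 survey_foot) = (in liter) 6.012e+05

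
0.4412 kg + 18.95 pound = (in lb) 19.92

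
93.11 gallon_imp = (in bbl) 2.662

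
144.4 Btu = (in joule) 1.524e+05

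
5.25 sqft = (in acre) 0.0001205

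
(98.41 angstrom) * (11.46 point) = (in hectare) 3.979e-15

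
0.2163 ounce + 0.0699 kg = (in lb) 0.1676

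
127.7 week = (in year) 2.449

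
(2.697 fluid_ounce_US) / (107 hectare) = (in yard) 8.152e-11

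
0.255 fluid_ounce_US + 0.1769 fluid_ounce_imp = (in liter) 0.01257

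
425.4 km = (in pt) 1.206e+09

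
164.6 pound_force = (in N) 732.2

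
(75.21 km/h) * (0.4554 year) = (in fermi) 3e+23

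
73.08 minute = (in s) 4385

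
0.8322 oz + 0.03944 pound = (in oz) 1.463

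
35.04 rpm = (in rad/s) 3.669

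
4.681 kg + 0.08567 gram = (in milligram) 4.681e+06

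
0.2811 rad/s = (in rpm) 2.684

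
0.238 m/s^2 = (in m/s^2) 0.238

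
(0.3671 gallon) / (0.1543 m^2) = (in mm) 9.006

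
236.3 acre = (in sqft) 1.029e+07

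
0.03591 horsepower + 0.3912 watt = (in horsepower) 0.03643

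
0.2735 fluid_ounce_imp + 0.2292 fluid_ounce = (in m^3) 1.455e-05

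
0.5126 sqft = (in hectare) 4.762e-06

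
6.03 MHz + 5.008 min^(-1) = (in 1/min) 3.618e+08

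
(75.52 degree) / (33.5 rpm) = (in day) 4.349e-06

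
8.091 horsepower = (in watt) 6033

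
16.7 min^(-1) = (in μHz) 2.783e+05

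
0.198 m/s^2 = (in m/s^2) 0.198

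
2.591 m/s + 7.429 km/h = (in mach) 0.01367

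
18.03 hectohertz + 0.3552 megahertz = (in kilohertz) 357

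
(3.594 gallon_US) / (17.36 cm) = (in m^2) 0.07837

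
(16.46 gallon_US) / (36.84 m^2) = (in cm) 0.1691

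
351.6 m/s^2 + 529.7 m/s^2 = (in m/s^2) 881.3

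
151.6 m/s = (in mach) 0.4452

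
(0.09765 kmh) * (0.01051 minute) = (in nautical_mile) 9.236e-06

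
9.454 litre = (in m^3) 0.009454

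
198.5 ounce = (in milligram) 5.627e+06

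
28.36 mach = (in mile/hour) 2.16e+04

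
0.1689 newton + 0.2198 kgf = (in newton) 2.324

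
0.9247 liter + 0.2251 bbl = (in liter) 36.71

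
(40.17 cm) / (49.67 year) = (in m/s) 2.564e-10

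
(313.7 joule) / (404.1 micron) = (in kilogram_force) 7.916e+04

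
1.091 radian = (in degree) 62.51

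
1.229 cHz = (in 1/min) 0.7374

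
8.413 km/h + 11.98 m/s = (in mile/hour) 32.03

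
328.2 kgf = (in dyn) 3.219e+08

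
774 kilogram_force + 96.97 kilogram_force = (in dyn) 8.541e+08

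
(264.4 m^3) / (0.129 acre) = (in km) 0.0005065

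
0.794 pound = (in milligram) 3.602e+05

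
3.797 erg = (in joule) 3.797e-07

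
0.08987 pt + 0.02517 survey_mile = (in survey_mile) 0.02517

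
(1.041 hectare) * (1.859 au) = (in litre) 2.895e+18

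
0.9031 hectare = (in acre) 2.232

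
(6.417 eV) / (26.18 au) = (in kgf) 2.677e-32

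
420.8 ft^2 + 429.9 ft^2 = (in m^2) 79.03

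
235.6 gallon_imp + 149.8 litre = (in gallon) 322.5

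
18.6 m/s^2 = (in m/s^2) 18.6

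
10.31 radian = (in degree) 590.7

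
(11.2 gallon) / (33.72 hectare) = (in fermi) 1.257e+08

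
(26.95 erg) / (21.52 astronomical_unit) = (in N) 8.371e-19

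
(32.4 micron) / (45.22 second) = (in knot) 1.393e-06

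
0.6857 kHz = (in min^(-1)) 4.114e+04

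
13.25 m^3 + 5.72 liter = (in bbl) 83.38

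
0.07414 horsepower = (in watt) 55.29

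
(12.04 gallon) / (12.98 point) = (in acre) 0.002459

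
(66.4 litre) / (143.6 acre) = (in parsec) 3.703e-24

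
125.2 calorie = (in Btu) 0.4965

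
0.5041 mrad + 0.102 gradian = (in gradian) 0.1341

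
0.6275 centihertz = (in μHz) 6275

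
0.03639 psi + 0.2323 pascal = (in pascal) 251.1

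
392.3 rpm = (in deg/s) 2354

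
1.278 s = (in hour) 0.000355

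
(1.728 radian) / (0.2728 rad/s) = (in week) 1.047e-05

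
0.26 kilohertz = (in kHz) 0.26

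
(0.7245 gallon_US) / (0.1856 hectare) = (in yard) 1.616e-06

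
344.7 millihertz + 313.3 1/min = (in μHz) 5.566e+06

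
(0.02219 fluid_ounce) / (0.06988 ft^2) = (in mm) 0.1011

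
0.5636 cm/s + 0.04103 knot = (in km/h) 0.09628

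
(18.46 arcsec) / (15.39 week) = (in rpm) 9.182e-11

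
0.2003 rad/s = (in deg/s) 11.48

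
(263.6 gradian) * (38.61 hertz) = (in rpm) 1527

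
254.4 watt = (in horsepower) 0.3412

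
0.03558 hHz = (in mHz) 3558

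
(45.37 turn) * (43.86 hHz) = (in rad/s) 1.25e+06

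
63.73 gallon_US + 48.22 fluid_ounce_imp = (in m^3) 0.2426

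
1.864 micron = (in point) 0.005284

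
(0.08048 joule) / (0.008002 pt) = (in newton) 2.851e+04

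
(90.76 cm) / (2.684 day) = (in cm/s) 0.0003914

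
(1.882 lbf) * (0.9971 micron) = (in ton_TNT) 1.995e-15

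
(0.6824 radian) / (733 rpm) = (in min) 0.0001482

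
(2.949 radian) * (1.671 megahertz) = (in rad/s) 4.928e+06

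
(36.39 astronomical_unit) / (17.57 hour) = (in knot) 1.673e+08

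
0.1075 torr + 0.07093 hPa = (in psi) 0.003107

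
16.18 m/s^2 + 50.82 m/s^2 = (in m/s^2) 67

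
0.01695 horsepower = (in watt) 12.64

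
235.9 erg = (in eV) 1.472e+14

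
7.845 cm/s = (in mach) 0.0002304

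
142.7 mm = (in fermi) 1.427e+14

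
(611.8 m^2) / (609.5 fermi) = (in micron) 1.004e+21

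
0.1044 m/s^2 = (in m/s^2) 0.1044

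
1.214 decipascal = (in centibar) 0.0001214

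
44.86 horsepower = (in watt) 3.345e+04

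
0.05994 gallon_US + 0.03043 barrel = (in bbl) 0.03186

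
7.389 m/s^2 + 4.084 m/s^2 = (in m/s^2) 11.47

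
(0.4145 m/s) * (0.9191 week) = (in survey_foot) 7.559e+05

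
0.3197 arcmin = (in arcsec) 19.18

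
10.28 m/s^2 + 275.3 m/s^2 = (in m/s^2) 285.6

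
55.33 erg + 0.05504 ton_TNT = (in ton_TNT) 0.05504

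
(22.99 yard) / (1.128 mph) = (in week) 6.893e-05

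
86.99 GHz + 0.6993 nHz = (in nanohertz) 8.699e+19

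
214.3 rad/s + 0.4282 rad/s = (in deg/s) 1.23e+04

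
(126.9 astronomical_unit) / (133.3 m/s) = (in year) 4516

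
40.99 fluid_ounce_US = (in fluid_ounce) 40.99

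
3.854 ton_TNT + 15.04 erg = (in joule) 1.613e+10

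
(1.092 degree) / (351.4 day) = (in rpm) 5.995e-09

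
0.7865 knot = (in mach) 0.001188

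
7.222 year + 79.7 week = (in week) 456.3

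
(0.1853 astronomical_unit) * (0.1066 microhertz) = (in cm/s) 2.955e+05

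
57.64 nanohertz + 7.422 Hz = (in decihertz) 74.22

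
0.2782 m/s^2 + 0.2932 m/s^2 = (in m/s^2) 0.5714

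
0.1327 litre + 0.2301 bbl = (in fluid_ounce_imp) 1292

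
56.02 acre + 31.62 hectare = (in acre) 134.2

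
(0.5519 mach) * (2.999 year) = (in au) 0.1188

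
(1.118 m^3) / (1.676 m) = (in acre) 0.0001648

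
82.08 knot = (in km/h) 152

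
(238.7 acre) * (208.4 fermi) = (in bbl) 1.266e-06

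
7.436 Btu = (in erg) 7.845e+10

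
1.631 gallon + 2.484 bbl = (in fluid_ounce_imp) 1.412e+04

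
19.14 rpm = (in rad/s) 2.004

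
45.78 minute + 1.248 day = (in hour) 30.71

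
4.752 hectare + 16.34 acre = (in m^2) 1.136e+05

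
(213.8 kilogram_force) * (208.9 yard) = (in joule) 4.005e+05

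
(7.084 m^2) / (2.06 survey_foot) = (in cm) 1128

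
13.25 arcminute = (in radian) 0.003854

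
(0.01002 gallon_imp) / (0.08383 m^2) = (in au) 3.632e-15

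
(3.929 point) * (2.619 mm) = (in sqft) 3.907e-05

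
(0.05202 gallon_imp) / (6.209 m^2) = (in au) 2.546e-16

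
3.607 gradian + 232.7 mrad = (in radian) 0.2894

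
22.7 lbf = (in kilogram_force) 10.3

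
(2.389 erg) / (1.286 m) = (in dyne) 0.01858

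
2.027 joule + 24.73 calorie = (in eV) 6.585e+20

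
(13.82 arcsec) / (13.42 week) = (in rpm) 7.883e-11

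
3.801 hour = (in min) 228.1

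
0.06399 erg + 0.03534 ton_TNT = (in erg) 1.479e+15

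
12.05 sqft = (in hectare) 0.0001119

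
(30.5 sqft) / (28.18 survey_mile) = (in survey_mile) 3.882e-08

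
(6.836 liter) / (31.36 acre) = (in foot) 1.767e-07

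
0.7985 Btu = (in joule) 842.5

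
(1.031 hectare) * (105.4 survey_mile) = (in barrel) 1.1e+10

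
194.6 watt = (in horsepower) 0.261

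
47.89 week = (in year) 0.9184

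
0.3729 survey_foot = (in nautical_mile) 6.137e-05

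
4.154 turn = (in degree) 1495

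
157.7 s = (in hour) 0.04381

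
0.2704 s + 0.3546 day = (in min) 510.6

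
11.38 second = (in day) 0.0001317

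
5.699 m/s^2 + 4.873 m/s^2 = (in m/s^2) 10.57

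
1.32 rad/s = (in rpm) 12.61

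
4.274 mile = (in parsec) 2.229e-13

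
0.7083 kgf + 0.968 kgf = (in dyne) 1.644e+06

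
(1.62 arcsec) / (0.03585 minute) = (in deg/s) 0.0002092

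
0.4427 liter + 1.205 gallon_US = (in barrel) 0.03147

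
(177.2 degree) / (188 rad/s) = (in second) 0.01645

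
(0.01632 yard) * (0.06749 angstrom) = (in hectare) 1.007e-17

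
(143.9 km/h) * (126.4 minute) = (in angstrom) 3.031e+15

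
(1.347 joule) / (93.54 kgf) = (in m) 0.001468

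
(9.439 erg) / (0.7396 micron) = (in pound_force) 0.2869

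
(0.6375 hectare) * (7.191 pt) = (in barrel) 101.7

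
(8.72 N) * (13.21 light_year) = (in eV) 6.802e+36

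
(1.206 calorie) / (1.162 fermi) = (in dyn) 4.342e+20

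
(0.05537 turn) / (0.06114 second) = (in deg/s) 326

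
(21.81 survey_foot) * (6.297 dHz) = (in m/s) 4.186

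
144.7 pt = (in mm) 51.05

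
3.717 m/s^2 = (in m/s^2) 3.717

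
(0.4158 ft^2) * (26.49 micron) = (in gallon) 0.0002703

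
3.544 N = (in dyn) 3.544e+05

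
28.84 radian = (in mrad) 2.884e+04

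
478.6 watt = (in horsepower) 0.6418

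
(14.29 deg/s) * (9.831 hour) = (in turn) 1405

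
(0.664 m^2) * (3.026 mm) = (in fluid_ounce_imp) 70.72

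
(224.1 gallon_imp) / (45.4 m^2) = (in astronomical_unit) 1.5e-13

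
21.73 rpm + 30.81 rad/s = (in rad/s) 33.09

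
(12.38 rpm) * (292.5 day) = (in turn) 5.214e+06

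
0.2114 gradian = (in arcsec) 684.9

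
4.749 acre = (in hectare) 1.922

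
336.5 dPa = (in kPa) 0.03365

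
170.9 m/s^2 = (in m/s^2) 170.9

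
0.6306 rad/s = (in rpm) 6.022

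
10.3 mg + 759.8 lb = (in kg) 344.6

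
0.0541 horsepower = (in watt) 40.34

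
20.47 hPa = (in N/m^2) 2047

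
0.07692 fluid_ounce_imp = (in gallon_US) 0.0005774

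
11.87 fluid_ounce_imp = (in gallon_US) 0.0891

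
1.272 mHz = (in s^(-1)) 0.001272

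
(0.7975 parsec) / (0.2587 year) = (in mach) 8.859e+06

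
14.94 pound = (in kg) 6.777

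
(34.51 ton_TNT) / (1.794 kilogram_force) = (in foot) 2.693e+10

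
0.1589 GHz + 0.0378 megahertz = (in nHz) 1.589e+17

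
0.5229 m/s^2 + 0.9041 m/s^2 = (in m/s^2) 1.427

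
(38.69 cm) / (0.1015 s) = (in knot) 7.41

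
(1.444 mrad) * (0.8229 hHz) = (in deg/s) 6.808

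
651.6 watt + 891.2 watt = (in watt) 1543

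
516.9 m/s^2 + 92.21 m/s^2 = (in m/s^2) 609.1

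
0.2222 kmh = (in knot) 0.12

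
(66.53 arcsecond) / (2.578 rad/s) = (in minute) 2.085e-06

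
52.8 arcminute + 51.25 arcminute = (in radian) 0.03027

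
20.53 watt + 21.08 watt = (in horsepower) 0.0558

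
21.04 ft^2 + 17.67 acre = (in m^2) 7.151e+04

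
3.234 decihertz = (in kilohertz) 0.0003234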